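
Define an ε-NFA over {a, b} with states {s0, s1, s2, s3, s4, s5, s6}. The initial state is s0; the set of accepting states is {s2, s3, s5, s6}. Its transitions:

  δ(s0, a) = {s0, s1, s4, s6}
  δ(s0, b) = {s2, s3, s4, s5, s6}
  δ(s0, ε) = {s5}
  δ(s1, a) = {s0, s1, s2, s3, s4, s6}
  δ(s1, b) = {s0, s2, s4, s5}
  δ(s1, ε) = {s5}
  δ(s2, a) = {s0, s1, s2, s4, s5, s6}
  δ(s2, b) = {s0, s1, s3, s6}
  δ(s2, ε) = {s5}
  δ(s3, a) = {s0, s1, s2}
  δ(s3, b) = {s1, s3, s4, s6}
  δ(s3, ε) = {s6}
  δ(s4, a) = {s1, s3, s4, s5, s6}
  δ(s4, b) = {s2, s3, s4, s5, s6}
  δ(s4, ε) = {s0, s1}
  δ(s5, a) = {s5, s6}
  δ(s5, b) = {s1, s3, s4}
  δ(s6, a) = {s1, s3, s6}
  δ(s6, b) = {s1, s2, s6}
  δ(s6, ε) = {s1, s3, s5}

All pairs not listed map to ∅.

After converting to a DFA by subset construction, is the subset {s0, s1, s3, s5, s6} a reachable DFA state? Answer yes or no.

no

Start state of the DFA: {s0, s5} (ε-closure of the NFA start).
{s0, s5} --a--> {s0, s1, s3, s4, s5, s6}  [new]
{s0, s5} --b--> {s0, s1, s2, s3, s4, s5, s6}  [new]
{s0, s1, s3, s4, s5, s6} --a--> {s0, s1, s2, s3, s4, s5, s6}  [seen]
{s0, s1, s3, s4, s5, s6} --b--> {s0, s1, s2, s3, s4, s5, s6}  [seen]
{s0, s1, s2, s3, s4, s5, s6} --a--> {s0, s1, s2, s3, s4, s5, s6}  [seen]
{s0, s1, s2, s3, s4, s5, s6} --b--> {s0, s1, s2, s3, s4, s5, s6}  [seen]
Reachable DFA states: {s0, s5}, {s0, s1, s3, s4, s5, s6}, {s0, s1, s2, s3, s4, s5, s6}.
{s0, s1, s3, s5, s6} is not among them.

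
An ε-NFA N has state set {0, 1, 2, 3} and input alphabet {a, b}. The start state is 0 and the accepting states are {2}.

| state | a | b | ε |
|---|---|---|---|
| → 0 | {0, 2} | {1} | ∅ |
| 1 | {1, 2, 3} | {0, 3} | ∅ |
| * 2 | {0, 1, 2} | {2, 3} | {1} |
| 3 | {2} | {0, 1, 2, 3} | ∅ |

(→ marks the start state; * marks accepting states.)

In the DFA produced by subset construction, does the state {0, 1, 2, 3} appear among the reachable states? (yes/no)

Start state of the DFA: {0} (ε-closure of the NFA start).
{0} --a--> {0, 1, 2}  [new]
{0} --b--> {1}  [new]
{0, 1, 2} --a--> {0, 1, 2, 3}  [new]
{0, 1, 2} --b--> {0, 1, 2, 3}  [seen]
{1} --a--> {1, 2, 3}  [new]
{1} --b--> {0, 3}  [new]
{0, 1, 2, 3} --a--> {0, 1, 2, 3}  [seen]
{0, 1, 2, 3} --b--> {0, 1, 2, 3}  [seen]
{1, 2, 3} --a--> {0, 1, 2, 3}  [seen]
{1, 2, 3} --b--> {0, 1, 2, 3}  [seen]
{0, 3} --a--> {0, 1, 2}  [seen]
{0, 3} --b--> {0, 1, 2, 3}  [seen]
Reachable DFA states: {0}, {0, 1, 2}, {1}, {0, 1, 2, 3}, {1, 2, 3}, {0, 3}.
{0, 1, 2, 3} is among them.

yes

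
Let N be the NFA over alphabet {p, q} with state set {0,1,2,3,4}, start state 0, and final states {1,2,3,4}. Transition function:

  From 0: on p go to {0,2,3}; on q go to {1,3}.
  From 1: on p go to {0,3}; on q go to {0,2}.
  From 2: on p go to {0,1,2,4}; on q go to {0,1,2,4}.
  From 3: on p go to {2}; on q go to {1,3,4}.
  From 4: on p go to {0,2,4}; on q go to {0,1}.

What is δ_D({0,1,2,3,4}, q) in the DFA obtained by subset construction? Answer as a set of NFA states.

δ(0,q) = {1,3}; δ(1,q) = {0,2}; δ(2,q) = {0,1,2,4}; δ(3,q) = {1,3,4}; δ(4,q) = {0,1}.
Union: {0,1,2,3,4}.

{0,1,2,3,4}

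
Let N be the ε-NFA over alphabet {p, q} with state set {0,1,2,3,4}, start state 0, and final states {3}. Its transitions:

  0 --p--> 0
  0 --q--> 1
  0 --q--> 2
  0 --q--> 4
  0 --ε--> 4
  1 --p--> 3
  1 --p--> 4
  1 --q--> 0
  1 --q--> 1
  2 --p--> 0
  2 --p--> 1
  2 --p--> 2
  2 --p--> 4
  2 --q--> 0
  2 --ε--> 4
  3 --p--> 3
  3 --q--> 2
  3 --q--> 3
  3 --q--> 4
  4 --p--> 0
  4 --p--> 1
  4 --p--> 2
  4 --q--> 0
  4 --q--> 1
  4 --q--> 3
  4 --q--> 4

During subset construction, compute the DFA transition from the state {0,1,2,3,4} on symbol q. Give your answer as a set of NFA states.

δ(0,q) = {1,2,4}; δ(1,q) = {0,1}; δ(2,q) = {0}; δ(3,q) = {2,3,4}; δ(4,q) = {0,1,3,4}.
Union: {0,1,2,3,4}.

{0,1,2,3,4}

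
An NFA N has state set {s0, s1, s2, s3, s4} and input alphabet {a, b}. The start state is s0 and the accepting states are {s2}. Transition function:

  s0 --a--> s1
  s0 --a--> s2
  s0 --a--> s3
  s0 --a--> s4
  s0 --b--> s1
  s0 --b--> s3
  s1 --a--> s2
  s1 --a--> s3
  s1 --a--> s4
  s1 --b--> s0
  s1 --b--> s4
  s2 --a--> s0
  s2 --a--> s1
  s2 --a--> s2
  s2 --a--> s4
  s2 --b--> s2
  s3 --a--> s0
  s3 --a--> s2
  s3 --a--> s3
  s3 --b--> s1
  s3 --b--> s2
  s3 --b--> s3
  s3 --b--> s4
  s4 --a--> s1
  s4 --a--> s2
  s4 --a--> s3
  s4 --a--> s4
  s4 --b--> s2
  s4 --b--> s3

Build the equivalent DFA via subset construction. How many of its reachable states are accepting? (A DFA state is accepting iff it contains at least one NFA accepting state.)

3

Start state of the DFA: {s0}.
{s0} --a--> {s1, s2, s3, s4}  [new]
{s0} --b--> {s1, s3}  [new]
{s1, s2, s3, s4} --a--> {s0, s1, s2, s3, s4}  [new]
{s1, s2, s3, s4} --b--> {s0, s1, s2, s3, s4}  [seen]
{s1, s3} --a--> {s0, s2, s3, s4}  [new]
{s1, s3} --b--> {s0, s1, s2, s3, s4}  [seen]
{s0, s1, s2, s3, s4} --a--> {s0, s1, s2, s3, s4}  [seen]
{s0, s1, s2, s3, s4} --b--> {s0, s1, s2, s3, s4}  [seen]
{s0, s2, s3, s4} --a--> {s0, s1, s2, s3, s4}  [seen]
{s0, s2, s3, s4} --b--> {s1, s2, s3, s4}  [seen]
Reachable DFA states: {s0}, {s1, s2, s3, s4}, {s1, s3}, {s0, s1, s2, s3, s4}, {s0, s2, s3, s4}.
Accepting DFA states (contain an NFA accepting state): {s1, s2, s3, s4}, {s0, s1, s2, s3, s4}, {s0, s2, s3, s4}.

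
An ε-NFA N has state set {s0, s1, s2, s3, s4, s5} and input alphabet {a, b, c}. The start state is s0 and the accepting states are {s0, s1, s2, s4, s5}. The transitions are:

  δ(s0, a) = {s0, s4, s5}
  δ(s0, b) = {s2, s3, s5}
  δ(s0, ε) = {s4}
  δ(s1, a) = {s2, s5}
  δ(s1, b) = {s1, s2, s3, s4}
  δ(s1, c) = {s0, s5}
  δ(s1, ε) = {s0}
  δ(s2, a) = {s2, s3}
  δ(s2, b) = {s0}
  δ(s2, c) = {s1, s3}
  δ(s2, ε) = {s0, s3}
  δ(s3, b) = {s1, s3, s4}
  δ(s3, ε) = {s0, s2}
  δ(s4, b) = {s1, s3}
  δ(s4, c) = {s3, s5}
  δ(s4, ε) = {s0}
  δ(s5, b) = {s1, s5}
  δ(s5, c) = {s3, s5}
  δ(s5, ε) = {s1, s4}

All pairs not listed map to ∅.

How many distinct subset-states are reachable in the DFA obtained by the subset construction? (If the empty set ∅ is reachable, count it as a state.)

Start state of the DFA: {s0, s4} (ε-closure of the NFA start).
{s0, s4} --a--> {s0, s1, s4, s5}  [new]
{s0, s4} --b--> {s0, s1, s2, s3, s4, s5}  [new]
{s0, s4} --c--> {s0, s1, s2, s3, s4, s5}  [seen]
{s0, s1, s4, s5} --a--> {s0, s1, s2, s3, s4, s5}  [seen]
{s0, s1, s4, s5} --b--> {s0, s1, s2, s3, s4, s5}  [seen]
{s0, s1, s4, s5} --c--> {s0, s1, s2, s3, s4, s5}  [seen]
{s0, s1, s2, s3, s4, s5} --a--> {s0, s1, s2, s3, s4, s5}  [seen]
{s0, s1, s2, s3, s4, s5} --b--> {s0, s1, s2, s3, s4, s5}  [seen]
{s0, s1, s2, s3, s4, s5} --c--> {s0, s1, s2, s3, s4, s5}  [seen]
Reachable DFA states: {s0, s4}, {s0, s1, s4, s5}, {s0, s1, s2, s3, s4, s5}.

3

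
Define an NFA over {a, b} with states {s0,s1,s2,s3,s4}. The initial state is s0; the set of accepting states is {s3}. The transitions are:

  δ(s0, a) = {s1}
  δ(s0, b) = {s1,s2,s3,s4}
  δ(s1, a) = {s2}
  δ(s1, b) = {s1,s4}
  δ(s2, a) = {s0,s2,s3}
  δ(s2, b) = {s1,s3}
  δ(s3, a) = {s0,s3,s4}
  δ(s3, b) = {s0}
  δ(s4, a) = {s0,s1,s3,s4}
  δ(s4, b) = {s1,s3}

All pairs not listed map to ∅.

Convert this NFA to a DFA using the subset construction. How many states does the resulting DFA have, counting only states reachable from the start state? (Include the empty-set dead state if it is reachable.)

12

Start state of the DFA: {s0}.
{s0} --a--> {s1}  [new]
{s0} --b--> {s1,s2,s3,s4}  [new]
{s1} --a--> {s2}  [new]
{s1} --b--> {s1,s4}  [new]
{s1,s2,s3,s4} --a--> {s0,s1,s2,s3,s4}  [new]
{s1,s2,s3,s4} --b--> {s0,s1,s3,s4}  [new]
{s2} --a--> {s0,s2,s3}  [new]
{s2} --b--> {s1,s3}  [new]
{s1,s4} --a--> {s0,s1,s2,s3,s4}  [seen]
{s1,s4} --b--> {s1,s3,s4}  [new]
{s0,s1,s2,s3,s4} --a--> {s0,s1,s2,s3,s4}  [seen]
{s0,s1,s2,s3,s4} --b--> {s0,s1,s2,s3,s4}  [seen]
{s0,s1,s3,s4} --a--> {s0,s1,s2,s3,s4}  [seen]
{s0,s1,s3,s4} --b--> {s0,s1,s2,s3,s4}  [seen]
{s0,s2,s3} --a--> {s0,s1,s2,s3,s4}  [seen]
{s0,s2,s3} --b--> {s0,s1,s2,s3,s4}  [seen]
{s1,s3} --a--> {s0,s2,s3,s4}  [new]
{s1,s3} --b--> {s0,s1,s4}  [new]
{s1,s3,s4} --a--> {s0,s1,s2,s3,s4}  [seen]
{s1,s3,s4} --b--> {s0,s1,s3,s4}  [seen]
{s0,s2,s3,s4} --a--> {s0,s1,s2,s3,s4}  [seen]
{s0,s2,s3,s4} --b--> {s0,s1,s2,s3,s4}  [seen]
{s0,s1,s4} --a--> {s0,s1,s2,s3,s4}  [seen]
{s0,s1,s4} --b--> {s1,s2,s3,s4}  [seen]
Reachable DFA states: {s0}, {s1}, {s1,s2,s3,s4}, {s2}, {s1,s4}, {s0,s1,s2,s3,s4}, {s0,s1,s3,s4}, {s0,s2,s3}, {s1,s3}, {s1,s3,s4}, {s0,s2,s3,s4}, {s0,s1,s4}.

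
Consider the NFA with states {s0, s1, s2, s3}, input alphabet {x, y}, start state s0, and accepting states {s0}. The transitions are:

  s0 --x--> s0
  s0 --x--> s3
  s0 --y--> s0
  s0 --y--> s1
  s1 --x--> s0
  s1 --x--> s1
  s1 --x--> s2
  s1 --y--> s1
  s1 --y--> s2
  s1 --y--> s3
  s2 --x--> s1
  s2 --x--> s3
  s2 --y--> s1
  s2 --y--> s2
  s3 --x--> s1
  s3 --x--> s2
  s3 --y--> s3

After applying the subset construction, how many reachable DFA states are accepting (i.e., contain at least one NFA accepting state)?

Start state of the DFA: {s0}.
{s0} --x--> {s0, s3}  [new]
{s0} --y--> {s0, s1}  [new]
{s0, s3} --x--> {s0, s1, s2, s3}  [new]
{s0, s3} --y--> {s0, s1, s3}  [new]
{s0, s1} --x--> {s0, s1, s2, s3}  [seen]
{s0, s1} --y--> {s0, s1, s2, s3}  [seen]
{s0, s1, s2, s3} --x--> {s0, s1, s2, s3}  [seen]
{s0, s1, s2, s3} --y--> {s0, s1, s2, s3}  [seen]
{s0, s1, s3} --x--> {s0, s1, s2, s3}  [seen]
{s0, s1, s3} --y--> {s0, s1, s2, s3}  [seen]
Reachable DFA states: {s0}, {s0, s3}, {s0, s1}, {s0, s1, s2, s3}, {s0, s1, s3}.
Accepting DFA states (contain an NFA accepting state): {s0}, {s0, s3}, {s0, s1}, {s0, s1, s2, s3}, {s0, s1, s3}.

5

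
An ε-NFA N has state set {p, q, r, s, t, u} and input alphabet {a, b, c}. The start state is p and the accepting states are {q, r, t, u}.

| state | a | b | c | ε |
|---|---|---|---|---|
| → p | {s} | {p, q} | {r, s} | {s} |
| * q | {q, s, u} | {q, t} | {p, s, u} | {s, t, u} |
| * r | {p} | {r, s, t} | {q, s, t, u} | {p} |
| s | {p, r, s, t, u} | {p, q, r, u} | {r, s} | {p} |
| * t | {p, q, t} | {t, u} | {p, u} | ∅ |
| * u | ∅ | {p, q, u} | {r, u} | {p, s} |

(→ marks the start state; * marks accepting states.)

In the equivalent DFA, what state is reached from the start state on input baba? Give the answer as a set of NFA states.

Start: {p, s}.
δ(p,b) = {p, q}; δ(s,b) = {p, q, r, u}.
Union: {p, q, r, u}.
ε-closure gives {p, q, r, s, t, u}.
After b: {p, q, r, s, t, u}.
δ(p,a) = {s}; δ(q,a) = {q, s, u}; δ(r,a) = {p}; δ(s,a) = {p, r, s, t, u}; δ(t,a) = {p, q, t}; δ(u,a) = ∅.
Union: {p, q, r, s, t, u}.
After a: {p, q, r, s, t, u}.
δ(p,b) = {p, q}; δ(q,b) = {q, t}; δ(r,b) = {r, s, t}; δ(s,b) = {p, q, r, u}; δ(t,b) = {t, u}; δ(u,b) = {p, q, u}.
Union: {p, q, r, s, t, u}.
After b: {p, q, r, s, t, u}.
δ(p,a) = {s}; δ(q,a) = {q, s, u}; δ(r,a) = {p}; δ(s,a) = {p, r, s, t, u}; δ(t,a) = {p, q, t}; δ(u,a) = ∅.
Union: {p, q, r, s, t, u}.
After a: {p, q, r, s, t, u}.

{p, q, r, s, t, u}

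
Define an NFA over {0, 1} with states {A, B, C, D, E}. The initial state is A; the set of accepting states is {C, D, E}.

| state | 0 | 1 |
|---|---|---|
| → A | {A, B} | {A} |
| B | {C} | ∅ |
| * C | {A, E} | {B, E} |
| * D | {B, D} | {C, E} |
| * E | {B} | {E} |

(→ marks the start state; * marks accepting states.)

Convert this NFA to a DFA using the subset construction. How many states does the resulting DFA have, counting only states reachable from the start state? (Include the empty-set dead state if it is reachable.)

Start state of the DFA: {A}.
{A} --0--> {A, B}  [new]
{A} --1--> {A}  [seen]
{A, B} --0--> {A, B, C}  [new]
{A, B} --1--> {A}  [seen]
{A, B, C} --0--> {A, B, C, E}  [new]
{A, B, C} --1--> {A, B, E}  [new]
{A, B, C, E} --0--> {A, B, C, E}  [seen]
{A, B, C, E} --1--> {A, B, E}  [seen]
{A, B, E} --0--> {A, B, C}  [seen]
{A, B, E} --1--> {A, E}  [new]
{A, E} --0--> {A, B}  [seen]
{A, E} --1--> {A, E}  [seen]
Reachable DFA states: {A}, {A, B}, {A, B, C}, {A, B, C, E}, {A, B, E}, {A, E}.

6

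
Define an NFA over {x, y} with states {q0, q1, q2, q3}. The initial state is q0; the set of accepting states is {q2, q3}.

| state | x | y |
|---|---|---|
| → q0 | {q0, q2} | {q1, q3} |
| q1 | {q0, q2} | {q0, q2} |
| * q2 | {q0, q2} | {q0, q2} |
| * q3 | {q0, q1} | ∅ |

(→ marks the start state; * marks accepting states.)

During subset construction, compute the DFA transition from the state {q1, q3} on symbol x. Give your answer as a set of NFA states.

{q0, q1, q2}

δ(q1,x) = {q0, q2}; δ(q3,x) = {q0, q1}.
Union: {q0, q1, q2}.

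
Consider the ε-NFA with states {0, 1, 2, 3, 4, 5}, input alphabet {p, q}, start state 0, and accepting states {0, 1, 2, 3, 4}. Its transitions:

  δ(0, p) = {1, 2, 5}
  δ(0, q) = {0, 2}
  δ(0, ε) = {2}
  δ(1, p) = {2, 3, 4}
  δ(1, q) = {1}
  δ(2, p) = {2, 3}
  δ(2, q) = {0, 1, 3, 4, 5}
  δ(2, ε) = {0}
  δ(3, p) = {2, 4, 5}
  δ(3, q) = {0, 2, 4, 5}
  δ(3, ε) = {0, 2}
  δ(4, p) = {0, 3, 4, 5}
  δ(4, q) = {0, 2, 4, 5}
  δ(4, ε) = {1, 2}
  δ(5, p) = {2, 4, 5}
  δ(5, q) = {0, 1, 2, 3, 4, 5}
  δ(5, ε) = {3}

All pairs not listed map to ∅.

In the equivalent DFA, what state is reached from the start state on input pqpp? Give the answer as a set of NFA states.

{0, 1, 2, 3, 4, 5}

Start: {0, 2}.
δ(0,p) = {1, 2, 5}; δ(2,p) = {2, 3}.
Union: {1, 2, 3, 5}.
ε-closure gives {0, 1, 2, 3, 5}.
After p: {0, 1, 2, 3, 5}.
δ(0,q) = {0, 2}; δ(1,q) = {1}; δ(2,q) = {0, 1, 3, 4, 5}; δ(3,q) = {0, 2, 4, 5}; δ(5,q) = {0, 1, 2, 3, 4, 5}.
Union: {0, 1, 2, 3, 4, 5}.
After q: {0, 1, 2, 3, 4, 5}.
δ(0,p) = {1, 2, 5}; δ(1,p) = {2, 3, 4}; δ(2,p) = {2, 3}; δ(3,p) = {2, 4, 5}; δ(4,p) = {0, 3, 4, 5}; δ(5,p) = {2, 4, 5}.
Union: {0, 1, 2, 3, 4, 5}.
After p: {0, 1, 2, 3, 4, 5}.
δ(0,p) = {1, 2, 5}; δ(1,p) = {2, 3, 4}; δ(2,p) = {2, 3}; δ(3,p) = {2, 4, 5}; δ(4,p) = {0, 3, 4, 5}; δ(5,p) = {2, 4, 5}.
Union: {0, 1, 2, 3, 4, 5}.
After p: {0, 1, 2, 3, 4, 5}.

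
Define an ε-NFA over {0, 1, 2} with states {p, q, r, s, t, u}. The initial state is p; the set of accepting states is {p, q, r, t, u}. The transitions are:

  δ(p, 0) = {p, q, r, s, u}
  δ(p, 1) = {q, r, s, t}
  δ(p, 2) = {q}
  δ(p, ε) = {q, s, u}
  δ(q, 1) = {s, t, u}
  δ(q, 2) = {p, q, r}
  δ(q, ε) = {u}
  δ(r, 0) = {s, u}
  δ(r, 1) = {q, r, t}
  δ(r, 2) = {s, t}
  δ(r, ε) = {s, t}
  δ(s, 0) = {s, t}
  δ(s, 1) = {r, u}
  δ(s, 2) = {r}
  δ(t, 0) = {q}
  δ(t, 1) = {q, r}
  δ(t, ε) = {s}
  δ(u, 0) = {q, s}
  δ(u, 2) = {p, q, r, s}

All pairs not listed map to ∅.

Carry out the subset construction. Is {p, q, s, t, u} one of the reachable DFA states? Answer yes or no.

no

Start state of the DFA: {p, q, s, u} (ε-closure of the NFA start).
{p, q, s, u} --0--> {p, q, r, s, t, u}  [new]
{p, q, s, u} --1--> {q, r, s, t, u}  [new]
{p, q, s, u} --2--> {p, q, r, s, t, u}  [seen]
{p, q, r, s, t, u} --0--> {p, q, r, s, t, u}  [seen]
{p, q, r, s, t, u} --1--> {q, r, s, t, u}  [seen]
{p, q, r, s, t, u} --2--> {p, q, r, s, t, u}  [seen]
{q, r, s, t, u} --0--> {q, s, t, u}  [new]
{q, r, s, t, u} --1--> {q, r, s, t, u}  [seen]
{q, r, s, t, u} --2--> {p, q, r, s, t, u}  [seen]
{q, s, t, u} --0--> {q, s, t, u}  [seen]
{q, s, t, u} --1--> {q, r, s, t, u}  [seen]
{q, s, t, u} --2--> {p, q, r, s, t, u}  [seen]
Reachable DFA states: {p, q, s, u}, {p, q, r, s, t, u}, {q, r, s, t, u}, {q, s, t, u}.
{p, q, s, t, u} is not among them.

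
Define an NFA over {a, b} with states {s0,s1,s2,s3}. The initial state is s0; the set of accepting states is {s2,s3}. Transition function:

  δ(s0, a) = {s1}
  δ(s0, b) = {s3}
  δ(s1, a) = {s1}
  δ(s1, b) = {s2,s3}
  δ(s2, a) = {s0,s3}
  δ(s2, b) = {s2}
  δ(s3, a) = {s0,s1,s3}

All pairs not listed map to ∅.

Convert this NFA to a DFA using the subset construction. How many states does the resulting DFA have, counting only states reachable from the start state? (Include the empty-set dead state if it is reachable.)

8

Start state of the DFA: {s0}.
{s0} --a--> {s1}  [new]
{s0} --b--> {s3}  [new]
{s1} --a--> {s1}  [seen]
{s1} --b--> {s2,s3}  [new]
{s3} --a--> {s0,s1,s3}  [new]
{s3} --b--> ∅  [new]
{s2,s3} --a--> {s0,s1,s3}  [seen]
{s2,s3} --b--> {s2}  [new]
{s0,s1,s3} --a--> {s0,s1,s3}  [seen]
{s0,s1,s3} --b--> {s2,s3}  [seen]
∅ --a--> ∅  [seen]
∅ --b--> ∅  [seen]
{s2} --a--> {s0,s3}  [new]
{s2} --b--> {s2}  [seen]
{s0,s3} --a--> {s0,s1,s3}  [seen]
{s0,s3} --b--> {s3}  [seen]
Reachable DFA states: {s0}, {s1}, {s3}, {s2,s3}, {s0,s1,s3}, ∅, {s2}, {s0,s3}.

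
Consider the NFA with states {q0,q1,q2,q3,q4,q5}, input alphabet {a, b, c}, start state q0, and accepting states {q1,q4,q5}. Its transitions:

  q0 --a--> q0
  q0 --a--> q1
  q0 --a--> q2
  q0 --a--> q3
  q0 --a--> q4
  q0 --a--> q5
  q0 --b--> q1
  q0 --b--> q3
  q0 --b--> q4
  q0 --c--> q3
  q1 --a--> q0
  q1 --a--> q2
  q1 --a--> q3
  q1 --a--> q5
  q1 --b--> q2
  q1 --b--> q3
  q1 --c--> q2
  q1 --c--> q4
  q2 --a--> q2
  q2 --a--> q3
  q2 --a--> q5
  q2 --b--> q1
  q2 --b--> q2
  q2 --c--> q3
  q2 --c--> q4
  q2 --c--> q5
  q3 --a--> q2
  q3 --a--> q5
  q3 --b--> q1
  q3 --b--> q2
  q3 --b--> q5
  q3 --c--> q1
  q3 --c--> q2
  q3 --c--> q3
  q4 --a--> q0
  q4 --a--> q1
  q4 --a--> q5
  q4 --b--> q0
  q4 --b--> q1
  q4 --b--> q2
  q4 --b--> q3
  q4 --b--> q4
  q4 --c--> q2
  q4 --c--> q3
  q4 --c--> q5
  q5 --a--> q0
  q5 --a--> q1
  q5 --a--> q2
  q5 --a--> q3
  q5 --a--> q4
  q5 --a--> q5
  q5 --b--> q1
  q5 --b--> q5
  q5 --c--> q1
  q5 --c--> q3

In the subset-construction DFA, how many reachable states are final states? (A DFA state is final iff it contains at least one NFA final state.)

10

Start state of the DFA: {q0}.
{q0} --a--> {q0,q1,q2,q3,q4,q5}  [new]
{q0} --b--> {q1,q3,q4}  [new]
{q0} --c--> {q3}  [new]
{q0,q1,q2,q3,q4,q5} --a--> {q0,q1,q2,q3,q4,q5}  [seen]
{q0,q1,q2,q3,q4,q5} --b--> {q0,q1,q2,q3,q4,q5}  [seen]
{q0,q1,q2,q3,q4,q5} --c--> {q1,q2,q3,q4,q5}  [new]
{q1,q3,q4} --a--> {q0,q1,q2,q3,q5}  [new]
{q1,q3,q4} --b--> {q0,q1,q2,q3,q4,q5}  [seen]
{q1,q3,q4} --c--> {q1,q2,q3,q4,q5}  [seen]
{q3} --a--> {q2,q5}  [new]
{q3} --b--> {q1,q2,q5}  [new]
{q3} --c--> {q1,q2,q3}  [new]
{q1,q2,q3,q4,q5} --a--> {q0,q1,q2,q3,q4,q5}  [seen]
{q1,q2,q3,q4,q5} --b--> {q0,q1,q2,q3,q4,q5}  [seen]
{q1,q2,q3,q4,q5} --c--> {q1,q2,q3,q4,q5}  [seen]
{q0,q1,q2,q3,q5} --a--> {q0,q1,q2,q3,q4,q5}  [seen]
{q0,q1,q2,q3,q5} --b--> {q1,q2,q3,q4,q5}  [seen]
{q0,q1,q2,q3,q5} --c--> {q1,q2,q3,q4,q5}  [seen]
{q2,q5} --a--> {q0,q1,q2,q3,q4,q5}  [seen]
{q2,q5} --b--> {q1,q2,q5}  [seen]
{q2,q5} --c--> {q1,q3,q4,q5}  [new]
{q1,q2,q5} --a--> {q0,q1,q2,q3,q4,q5}  [seen]
{q1,q2,q5} --b--> {q1,q2,q3,q5}  [new]
{q1,q2,q5} --c--> {q1,q2,q3,q4,q5}  [seen]
{q1,q2,q3} --a--> {q0,q2,q3,q5}  [new]
{q1,q2,q3} --b--> {q1,q2,q3,q5}  [seen]
{q1,q2,q3} --c--> {q1,q2,q3,q4,q5}  [seen]
{q1,q3,q4,q5} --a--> {q0,q1,q2,q3,q4,q5}  [seen]
{q1,q3,q4,q5} --b--> {q0,q1,q2,q3,q4,q5}  [seen]
{q1,q3,q4,q5} --c--> {q1,q2,q3,q4,q5}  [seen]
{q1,q2,q3,q5} --a--> {q0,q1,q2,q3,q4,q5}  [seen]
{q1,q2,q3,q5} --b--> {q1,q2,q3,q5}  [seen]
{q1,q2,q3,q5} --c--> {q1,q2,q3,q4,q5}  [seen]
{q0,q2,q3,q5} --a--> {q0,q1,q2,q3,q4,q5}  [seen]
{q0,q2,q3,q5} --b--> {q1,q2,q3,q4,q5}  [seen]
{q0,q2,q3,q5} --c--> {q1,q2,q3,q4,q5}  [seen]
Reachable DFA states: {q0}, {q0,q1,q2,q3,q4,q5}, {q1,q3,q4}, {q3}, {q1,q2,q3,q4,q5}, {q0,q1,q2,q3,q5}, {q2,q5}, {q1,q2,q5}, {q1,q2,q3}, {q1,q3,q4,q5}, {q1,q2,q3,q5}, {q0,q2,q3,q5}.
Accepting DFA states (contain an NFA accepting state): {q0,q1,q2,q3,q4,q5}, {q1,q3,q4}, {q1,q2,q3,q4,q5}, {q0,q1,q2,q3,q5}, {q2,q5}, {q1,q2,q5}, {q1,q2,q3}, {q1,q3,q4,q5}, {q1,q2,q3,q5}, {q0,q2,q3,q5}.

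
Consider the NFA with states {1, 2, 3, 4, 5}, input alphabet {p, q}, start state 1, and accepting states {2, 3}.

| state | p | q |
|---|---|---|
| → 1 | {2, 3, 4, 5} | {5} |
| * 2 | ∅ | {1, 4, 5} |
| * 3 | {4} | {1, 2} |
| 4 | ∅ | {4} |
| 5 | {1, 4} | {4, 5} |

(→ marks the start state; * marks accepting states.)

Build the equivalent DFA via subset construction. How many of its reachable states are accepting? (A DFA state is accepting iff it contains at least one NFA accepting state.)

3

Start state of the DFA: {1}.
{1} --p--> {2, 3, 4, 5}  [new]
{1} --q--> {5}  [new]
{2, 3, 4, 5} --p--> {1, 4}  [new]
{2, 3, 4, 5} --q--> {1, 2, 4, 5}  [new]
{5} --p--> {1, 4}  [seen]
{5} --q--> {4, 5}  [new]
{1, 4} --p--> {2, 3, 4, 5}  [seen]
{1, 4} --q--> {4, 5}  [seen]
{1, 2, 4, 5} --p--> {1, 2, 3, 4, 5}  [new]
{1, 2, 4, 5} --q--> {1, 4, 5}  [new]
{4, 5} --p--> {1, 4}  [seen]
{4, 5} --q--> {4, 5}  [seen]
{1, 2, 3, 4, 5} --p--> {1, 2, 3, 4, 5}  [seen]
{1, 2, 3, 4, 5} --q--> {1, 2, 4, 5}  [seen]
{1, 4, 5} --p--> {1, 2, 3, 4, 5}  [seen]
{1, 4, 5} --q--> {4, 5}  [seen]
Reachable DFA states: {1}, {2, 3, 4, 5}, {5}, {1, 4}, {1, 2, 4, 5}, {4, 5}, {1, 2, 3, 4, 5}, {1, 4, 5}.
Accepting DFA states (contain an NFA accepting state): {2, 3, 4, 5}, {1, 2, 4, 5}, {1, 2, 3, 4, 5}.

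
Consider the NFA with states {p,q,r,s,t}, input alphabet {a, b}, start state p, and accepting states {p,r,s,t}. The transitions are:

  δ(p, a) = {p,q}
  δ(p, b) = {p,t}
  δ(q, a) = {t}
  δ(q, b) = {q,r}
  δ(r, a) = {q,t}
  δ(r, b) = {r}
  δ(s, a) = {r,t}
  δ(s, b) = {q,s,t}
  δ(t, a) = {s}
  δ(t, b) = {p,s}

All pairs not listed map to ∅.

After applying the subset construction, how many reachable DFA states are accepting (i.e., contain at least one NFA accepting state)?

9

Start state of the DFA: {p}.
{p} --a--> {p,q}  [new]
{p} --b--> {p,t}  [new]
{p,q} --a--> {p,q,t}  [new]
{p,q} --b--> {p,q,r,t}  [new]
{p,t} --a--> {p,q,s}  [new]
{p,t} --b--> {p,s,t}  [new]
{p,q,t} --a--> {p,q,s,t}  [new]
{p,q,t} --b--> {p,q,r,s,t}  [new]
{p,q,r,t} --a--> {p,q,s,t}  [seen]
{p,q,r,t} --b--> {p,q,r,s,t}  [seen]
{p,q,s} --a--> {p,q,r,t}  [seen]
{p,q,s} --b--> {p,q,r,s,t}  [seen]
{p,s,t} --a--> {p,q,r,s,t}  [seen]
{p,s,t} --b--> {p,q,s,t}  [seen]
{p,q,s,t} --a--> {p,q,r,s,t}  [seen]
{p,q,s,t} --b--> {p,q,r,s,t}  [seen]
{p,q,r,s,t} --a--> {p,q,r,s,t}  [seen]
{p,q,r,s,t} --b--> {p,q,r,s,t}  [seen]
Reachable DFA states: {p}, {p,q}, {p,t}, {p,q,t}, {p,q,r,t}, {p,q,s}, {p,s,t}, {p,q,s,t}, {p,q,r,s,t}.
Accepting DFA states (contain an NFA accepting state): {p}, {p,q}, {p,t}, {p,q,t}, {p,q,r,t}, {p,q,s}, {p,s,t}, {p,q,s,t}, {p,q,r,s,t}.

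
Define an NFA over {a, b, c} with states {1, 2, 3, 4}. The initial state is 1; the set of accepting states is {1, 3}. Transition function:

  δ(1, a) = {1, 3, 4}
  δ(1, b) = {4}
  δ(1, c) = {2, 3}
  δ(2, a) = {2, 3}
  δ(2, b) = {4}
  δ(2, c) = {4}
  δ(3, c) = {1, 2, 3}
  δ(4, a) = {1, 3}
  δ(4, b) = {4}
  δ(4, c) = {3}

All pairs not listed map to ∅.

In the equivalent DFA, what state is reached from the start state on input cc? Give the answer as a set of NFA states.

Start: {1}.
δ(1,c) = {2, 3}.
Union: {2, 3}.
After c: {2, 3}.
δ(2,c) = {4}; δ(3,c) = {1, 2, 3}.
Union: {1, 2, 3, 4}.
After c: {1, 2, 3, 4}.

{1, 2, 3, 4}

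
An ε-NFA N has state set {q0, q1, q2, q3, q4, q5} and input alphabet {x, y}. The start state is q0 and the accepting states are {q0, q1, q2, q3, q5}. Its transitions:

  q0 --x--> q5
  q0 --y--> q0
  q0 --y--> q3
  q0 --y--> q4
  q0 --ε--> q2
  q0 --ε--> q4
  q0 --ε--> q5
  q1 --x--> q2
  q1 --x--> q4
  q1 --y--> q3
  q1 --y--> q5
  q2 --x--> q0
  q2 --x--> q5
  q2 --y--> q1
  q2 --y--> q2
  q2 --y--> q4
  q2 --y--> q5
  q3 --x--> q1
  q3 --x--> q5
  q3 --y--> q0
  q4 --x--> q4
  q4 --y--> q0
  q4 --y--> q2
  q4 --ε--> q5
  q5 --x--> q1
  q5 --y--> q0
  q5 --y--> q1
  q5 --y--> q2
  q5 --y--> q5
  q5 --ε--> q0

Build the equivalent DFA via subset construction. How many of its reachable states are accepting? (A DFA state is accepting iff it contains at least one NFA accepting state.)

Start state of the DFA: {q0, q2, q4, q5} (ε-closure of the NFA start).
{q0, q2, q4, q5} --x--> {q0, q1, q2, q4, q5}  [new]
{q0, q2, q4, q5} --y--> {q0, q1, q2, q3, q4, q5}  [new]
{q0, q1, q2, q4, q5} --x--> {q0, q1, q2, q4, q5}  [seen]
{q0, q1, q2, q4, q5} --y--> {q0, q1, q2, q3, q4, q5}  [seen]
{q0, q1, q2, q3, q4, q5} --x--> {q0, q1, q2, q4, q5}  [seen]
{q0, q1, q2, q3, q4, q5} --y--> {q0, q1, q2, q3, q4, q5}  [seen]
Reachable DFA states: {q0, q2, q4, q5}, {q0, q1, q2, q4, q5}, {q0, q1, q2, q3, q4, q5}.
Accepting DFA states (contain an NFA accepting state): {q0, q2, q4, q5}, {q0, q1, q2, q4, q5}, {q0, q1, q2, q3, q4, q5}.

3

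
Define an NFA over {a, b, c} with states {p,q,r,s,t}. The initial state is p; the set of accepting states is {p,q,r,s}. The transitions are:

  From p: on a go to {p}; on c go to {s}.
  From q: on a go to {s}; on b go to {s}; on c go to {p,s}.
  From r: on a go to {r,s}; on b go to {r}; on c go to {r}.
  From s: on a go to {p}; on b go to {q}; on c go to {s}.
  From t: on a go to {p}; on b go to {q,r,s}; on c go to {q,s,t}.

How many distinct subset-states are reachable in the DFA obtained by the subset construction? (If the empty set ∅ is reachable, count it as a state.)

Start state of the DFA: {p}.
{p} --a--> {p}  [seen]
{p} --b--> ∅  [new]
{p} --c--> {s}  [new]
∅ --a--> ∅  [seen]
∅ --b--> ∅  [seen]
∅ --c--> ∅  [seen]
{s} --a--> {p}  [seen]
{s} --b--> {q}  [new]
{s} --c--> {s}  [seen]
{q} --a--> {s}  [seen]
{q} --b--> {s}  [seen]
{q} --c--> {p,s}  [new]
{p,s} --a--> {p}  [seen]
{p,s} --b--> {q}  [seen]
{p,s} --c--> {s}  [seen]
Reachable DFA states: {p}, ∅, {s}, {q}, {p,s}.

5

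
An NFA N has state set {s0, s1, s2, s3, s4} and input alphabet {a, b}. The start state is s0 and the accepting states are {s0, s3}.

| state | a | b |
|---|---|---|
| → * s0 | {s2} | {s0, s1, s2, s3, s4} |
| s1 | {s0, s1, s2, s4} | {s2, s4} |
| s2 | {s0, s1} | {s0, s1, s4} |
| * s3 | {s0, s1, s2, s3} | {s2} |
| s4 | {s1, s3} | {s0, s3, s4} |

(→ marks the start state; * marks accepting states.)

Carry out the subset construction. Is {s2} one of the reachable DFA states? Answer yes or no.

yes

Start state of the DFA: {s0}.
{s0} --a--> {s2}  [new]
{s0} --b--> {s0, s1, s2, s3, s4}  [new]
{s2} --a--> {s0, s1}  [new]
{s2} --b--> {s0, s1, s4}  [new]
{s0, s1, s2, s3, s4} --a--> {s0, s1, s2, s3, s4}  [seen]
{s0, s1, s2, s3, s4} --b--> {s0, s1, s2, s3, s4}  [seen]
{s0, s1} --a--> {s0, s1, s2, s4}  [new]
{s0, s1} --b--> {s0, s1, s2, s3, s4}  [seen]
{s0, s1, s4} --a--> {s0, s1, s2, s3, s4}  [seen]
{s0, s1, s4} --b--> {s0, s1, s2, s3, s4}  [seen]
{s0, s1, s2, s4} --a--> {s0, s1, s2, s3, s4}  [seen]
{s0, s1, s2, s4} --b--> {s0, s1, s2, s3, s4}  [seen]
Reachable DFA states: {s0}, {s2}, {s0, s1, s2, s3, s4}, {s0, s1}, {s0, s1, s4}, {s0, s1, s2, s4}.
{s2} is among them.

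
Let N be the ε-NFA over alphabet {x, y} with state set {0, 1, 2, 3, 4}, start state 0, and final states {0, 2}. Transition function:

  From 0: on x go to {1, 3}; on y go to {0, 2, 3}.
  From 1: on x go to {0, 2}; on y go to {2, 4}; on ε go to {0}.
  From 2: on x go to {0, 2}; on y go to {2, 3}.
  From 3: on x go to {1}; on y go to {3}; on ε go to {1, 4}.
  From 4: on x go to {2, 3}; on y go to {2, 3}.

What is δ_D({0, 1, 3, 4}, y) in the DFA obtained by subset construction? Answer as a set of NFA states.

δ(0,y) = {0, 2, 3}; δ(1,y) = {2, 4}; δ(3,y) = {3}; δ(4,y) = {2, 3}.
Union: {0, 2, 3, 4}.
ε-closure gives {0, 1, 2, 3, 4}.

{0, 1, 2, 3, 4}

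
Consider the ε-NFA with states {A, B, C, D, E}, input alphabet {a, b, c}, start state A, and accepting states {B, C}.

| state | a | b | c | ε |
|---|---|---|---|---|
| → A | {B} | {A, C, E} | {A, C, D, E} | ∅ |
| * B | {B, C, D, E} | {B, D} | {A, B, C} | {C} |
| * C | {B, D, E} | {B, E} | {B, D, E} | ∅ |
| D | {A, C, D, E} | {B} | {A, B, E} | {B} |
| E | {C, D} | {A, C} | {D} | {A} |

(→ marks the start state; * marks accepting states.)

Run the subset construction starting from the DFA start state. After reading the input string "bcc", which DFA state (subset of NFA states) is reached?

Start: {A}.
δ(A,b) = {A, C, E}.
Union: {A, C, E}.
After b: {A, C, E}.
δ(A,c) = {A, C, D, E}; δ(C,c) = {B, D, E}; δ(E,c) = {D}.
Union: {A, B, C, D, E}.
After c: {A, B, C, D, E}.
δ(A,c) = {A, C, D, E}; δ(B,c) = {A, B, C}; δ(C,c) = {B, D, E}; δ(D,c) = {A, B, E}; δ(E,c) = {D}.
Union: {A, B, C, D, E}.
After c: {A, B, C, D, E}.

{A, B, C, D, E}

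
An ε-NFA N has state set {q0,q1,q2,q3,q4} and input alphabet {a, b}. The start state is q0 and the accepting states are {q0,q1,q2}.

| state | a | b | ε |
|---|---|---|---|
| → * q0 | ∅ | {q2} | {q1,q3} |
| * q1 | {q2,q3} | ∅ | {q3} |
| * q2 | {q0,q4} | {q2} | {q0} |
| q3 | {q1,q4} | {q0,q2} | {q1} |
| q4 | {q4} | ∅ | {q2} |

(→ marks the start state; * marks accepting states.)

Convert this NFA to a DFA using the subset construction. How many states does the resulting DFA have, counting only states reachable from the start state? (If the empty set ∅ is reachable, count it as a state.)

Start state of the DFA: {q0,q1,q3} (ε-closure of the NFA start).
{q0,q1,q3} --a--> {q0,q1,q2,q3,q4}  [new]
{q0,q1,q3} --b--> {q0,q1,q2,q3}  [new]
{q0,q1,q2,q3,q4} --a--> {q0,q1,q2,q3,q4}  [seen]
{q0,q1,q2,q3,q4} --b--> {q0,q1,q2,q3}  [seen]
{q0,q1,q2,q3} --a--> {q0,q1,q2,q3,q4}  [seen]
{q0,q1,q2,q3} --b--> {q0,q1,q2,q3}  [seen]
Reachable DFA states: {q0,q1,q3}, {q0,q1,q2,q3,q4}, {q0,q1,q2,q3}.

3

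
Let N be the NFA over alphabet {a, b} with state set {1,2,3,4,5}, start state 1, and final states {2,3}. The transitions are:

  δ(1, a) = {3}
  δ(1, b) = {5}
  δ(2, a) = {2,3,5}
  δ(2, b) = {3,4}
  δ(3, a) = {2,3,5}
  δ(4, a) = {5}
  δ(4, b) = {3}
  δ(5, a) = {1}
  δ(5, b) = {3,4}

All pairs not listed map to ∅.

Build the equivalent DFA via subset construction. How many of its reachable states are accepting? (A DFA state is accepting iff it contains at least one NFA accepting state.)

Start state of the DFA: {1}.
{1} --a--> {3}  [new]
{1} --b--> {5}  [new]
{3} --a--> {2,3,5}  [new]
{3} --b--> ∅  [new]
{5} --a--> {1}  [seen]
{5} --b--> {3,4}  [new]
{2,3,5} --a--> {1,2,3,5}  [new]
{2,3,5} --b--> {3,4}  [seen]
∅ --a--> ∅  [seen]
∅ --b--> ∅  [seen]
{3,4} --a--> {2,3,5}  [seen]
{3,4} --b--> {3}  [seen]
{1,2,3,5} --a--> {1,2,3,5}  [seen]
{1,2,3,5} --b--> {3,4,5}  [new]
{3,4,5} --a--> {1,2,3,5}  [seen]
{3,4,5} --b--> {3,4}  [seen]
Reachable DFA states: {1}, {3}, {5}, {2,3,5}, ∅, {3,4}, {1,2,3,5}, {3,4,5}.
Accepting DFA states (contain an NFA accepting state): {3}, {2,3,5}, {3,4}, {1,2,3,5}, {3,4,5}.

5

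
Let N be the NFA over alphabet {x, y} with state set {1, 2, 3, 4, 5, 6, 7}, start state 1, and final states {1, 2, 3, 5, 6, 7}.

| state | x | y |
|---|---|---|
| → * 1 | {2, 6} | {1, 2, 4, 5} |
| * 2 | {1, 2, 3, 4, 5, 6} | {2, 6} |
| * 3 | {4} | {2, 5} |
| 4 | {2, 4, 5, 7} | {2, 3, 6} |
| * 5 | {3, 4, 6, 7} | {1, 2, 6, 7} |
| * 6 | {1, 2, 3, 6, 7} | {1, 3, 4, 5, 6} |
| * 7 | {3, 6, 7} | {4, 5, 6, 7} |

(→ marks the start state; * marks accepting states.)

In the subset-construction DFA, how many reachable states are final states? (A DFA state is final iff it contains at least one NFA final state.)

Start state of the DFA: {1}.
{1} --x--> {2, 6}  [new]
{1} --y--> {1, 2, 4, 5}  [new]
{2, 6} --x--> {1, 2, 3, 4, 5, 6, 7}  [new]
{2, 6} --y--> {1, 2, 3, 4, 5, 6}  [new]
{1, 2, 4, 5} --x--> {1, 2, 3, 4, 5, 6, 7}  [seen]
{1, 2, 4, 5} --y--> {1, 2, 3, 4, 5, 6, 7}  [seen]
{1, 2, 3, 4, 5, 6, 7} --x--> {1, 2, 3, 4, 5, 6, 7}  [seen]
{1, 2, 3, 4, 5, 6, 7} --y--> {1, 2, 3, 4, 5, 6, 7}  [seen]
{1, 2, 3, 4, 5, 6} --x--> {1, 2, 3, 4, 5, 6, 7}  [seen]
{1, 2, 3, 4, 5, 6} --y--> {1, 2, 3, 4, 5, 6, 7}  [seen]
Reachable DFA states: {1}, {2, 6}, {1, 2, 4, 5}, {1, 2, 3, 4, 5, 6, 7}, {1, 2, 3, 4, 5, 6}.
Accepting DFA states (contain an NFA accepting state): {1}, {2, 6}, {1, 2, 4, 5}, {1, 2, 3, 4, 5, 6, 7}, {1, 2, 3, 4, 5, 6}.

5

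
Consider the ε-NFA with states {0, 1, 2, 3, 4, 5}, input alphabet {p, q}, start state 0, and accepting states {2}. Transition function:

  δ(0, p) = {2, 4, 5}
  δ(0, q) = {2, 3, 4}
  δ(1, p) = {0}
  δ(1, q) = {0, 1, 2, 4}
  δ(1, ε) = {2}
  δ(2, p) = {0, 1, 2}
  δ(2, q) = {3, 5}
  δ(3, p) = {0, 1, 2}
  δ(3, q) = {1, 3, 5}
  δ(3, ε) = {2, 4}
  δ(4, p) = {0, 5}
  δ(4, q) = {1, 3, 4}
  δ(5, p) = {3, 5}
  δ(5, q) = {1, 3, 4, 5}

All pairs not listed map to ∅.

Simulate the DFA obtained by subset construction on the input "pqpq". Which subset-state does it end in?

Start: {0}.
δ(0,p) = {2, 4, 5}.
Union: {2, 4, 5}.
After p: {2, 4, 5}.
δ(2,q) = {3, 5}; δ(4,q) = {1, 3, 4}; δ(5,q) = {1, 3, 4, 5}.
Union: {1, 3, 4, 5}.
ε-closure gives {1, 2, 3, 4, 5}.
After q: {1, 2, 3, 4, 5}.
δ(1,p) = {0}; δ(2,p) = {0, 1, 2}; δ(3,p) = {0, 1, 2}; δ(4,p) = {0, 5}; δ(5,p) = {3, 5}.
Union: {0, 1, 2, 3, 5}.
ε-closure gives {0, 1, 2, 3, 4, 5}.
After p: {0, 1, 2, 3, 4, 5}.
δ(0,q) = {2, 3, 4}; δ(1,q) = {0, 1, 2, 4}; δ(2,q) = {3, 5}; δ(3,q) = {1, 3, 5}; δ(4,q) = {1, 3, 4}; δ(5,q) = {1, 3, 4, 5}.
Union: {0, 1, 2, 3, 4, 5}.
After q: {0, 1, 2, 3, 4, 5}.

{0, 1, 2, 3, 4, 5}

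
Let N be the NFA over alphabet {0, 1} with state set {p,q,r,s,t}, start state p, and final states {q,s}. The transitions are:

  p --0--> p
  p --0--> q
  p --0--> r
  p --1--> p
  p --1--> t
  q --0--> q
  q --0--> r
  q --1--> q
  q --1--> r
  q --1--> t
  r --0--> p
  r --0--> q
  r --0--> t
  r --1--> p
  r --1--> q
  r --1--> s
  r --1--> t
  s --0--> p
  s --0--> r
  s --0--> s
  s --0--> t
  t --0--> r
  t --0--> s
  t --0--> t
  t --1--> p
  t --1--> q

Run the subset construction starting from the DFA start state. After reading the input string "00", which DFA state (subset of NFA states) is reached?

Start: {p}.
δ(p,0) = {p,q,r}.
Union: {p,q,r}.
After 0: {p,q,r}.
δ(p,0) = {p,q,r}; δ(q,0) = {q,r}; δ(r,0) = {p,q,t}.
Union: {p,q,r,t}.
After 0: {p,q,r,t}.

{p,q,r,t}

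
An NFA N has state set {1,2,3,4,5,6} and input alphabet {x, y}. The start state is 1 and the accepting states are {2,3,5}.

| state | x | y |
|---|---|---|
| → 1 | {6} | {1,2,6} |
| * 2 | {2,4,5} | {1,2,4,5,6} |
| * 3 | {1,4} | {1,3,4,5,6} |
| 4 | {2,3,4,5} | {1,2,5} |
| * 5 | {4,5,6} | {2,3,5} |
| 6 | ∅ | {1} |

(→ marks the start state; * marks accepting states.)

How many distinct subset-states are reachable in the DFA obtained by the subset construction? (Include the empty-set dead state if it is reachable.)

Start state of the DFA: {1}.
{1} --x--> {6}  [new]
{1} --y--> {1,2,6}  [new]
{6} --x--> ∅  [new]
{6} --y--> {1}  [seen]
{1,2,6} --x--> {2,4,5,6}  [new]
{1,2,6} --y--> {1,2,4,5,6}  [new]
∅ --x--> ∅  [seen]
∅ --y--> ∅  [seen]
{2,4,5,6} --x--> {2,3,4,5,6}  [new]
{2,4,5,6} --y--> {1,2,3,4,5,6}  [new]
{1,2,4,5,6} --x--> {2,3,4,5,6}  [seen]
{1,2,4,5,6} --y--> {1,2,3,4,5,6}  [seen]
{2,3,4,5,6} --x--> {1,2,3,4,5,6}  [seen]
{2,3,4,5,6} --y--> {1,2,3,4,5,6}  [seen]
{1,2,3,4,5,6} --x--> {1,2,3,4,5,6}  [seen]
{1,2,3,4,5,6} --y--> {1,2,3,4,5,6}  [seen]
Reachable DFA states: {1}, {6}, {1,2,6}, ∅, {2,4,5,6}, {1,2,4,5,6}, {2,3,4,5,6}, {1,2,3,4,5,6}.

8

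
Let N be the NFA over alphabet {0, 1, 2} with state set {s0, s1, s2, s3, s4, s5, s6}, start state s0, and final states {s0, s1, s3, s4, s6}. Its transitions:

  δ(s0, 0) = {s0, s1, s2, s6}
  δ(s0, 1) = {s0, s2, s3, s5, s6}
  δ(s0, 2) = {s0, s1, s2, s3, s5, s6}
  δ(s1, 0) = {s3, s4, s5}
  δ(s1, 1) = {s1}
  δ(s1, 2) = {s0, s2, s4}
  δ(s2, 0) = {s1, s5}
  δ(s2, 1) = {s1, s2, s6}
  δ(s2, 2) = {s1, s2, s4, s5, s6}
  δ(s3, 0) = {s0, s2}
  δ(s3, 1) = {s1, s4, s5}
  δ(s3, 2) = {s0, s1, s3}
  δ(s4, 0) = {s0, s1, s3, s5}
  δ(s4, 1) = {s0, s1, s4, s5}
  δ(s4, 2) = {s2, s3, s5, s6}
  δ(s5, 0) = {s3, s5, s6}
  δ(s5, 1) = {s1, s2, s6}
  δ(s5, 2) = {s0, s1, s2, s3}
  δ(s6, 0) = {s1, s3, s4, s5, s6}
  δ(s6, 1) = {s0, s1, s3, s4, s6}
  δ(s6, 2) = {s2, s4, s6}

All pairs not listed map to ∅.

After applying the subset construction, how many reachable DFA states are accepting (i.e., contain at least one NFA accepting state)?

Start state of the DFA: {s0}.
{s0} --0--> {s0, s1, s2, s6}  [new]
{s0} --1--> {s0, s2, s3, s5, s6}  [new]
{s0} --2--> {s0, s1, s2, s3, s5, s6}  [new]
{s0, s1, s2, s6} --0--> {s0, s1, s2, s3, s4, s5, s6}  [new]
{s0, s1, s2, s6} --1--> {s0, s1, s2, s3, s4, s5, s6}  [seen]
{s0, s1, s2, s6} --2--> {s0, s1, s2, s3, s4, s5, s6}  [seen]
{s0, s2, s3, s5, s6} --0--> {s0, s1, s2, s3, s4, s5, s6}  [seen]
{s0, s2, s3, s5, s6} --1--> {s0, s1, s2, s3, s4, s5, s6}  [seen]
{s0, s2, s3, s5, s6} --2--> {s0, s1, s2, s3, s4, s5, s6}  [seen]
{s0, s1, s2, s3, s5, s6} --0--> {s0, s1, s2, s3, s4, s5, s6}  [seen]
{s0, s1, s2, s3, s5, s6} --1--> {s0, s1, s2, s3, s4, s5, s6}  [seen]
{s0, s1, s2, s3, s5, s6} --2--> {s0, s1, s2, s3, s4, s5, s6}  [seen]
{s0, s1, s2, s3, s4, s5, s6} --0--> {s0, s1, s2, s3, s4, s5, s6}  [seen]
{s0, s1, s2, s3, s4, s5, s6} --1--> {s0, s1, s2, s3, s4, s5, s6}  [seen]
{s0, s1, s2, s3, s4, s5, s6} --2--> {s0, s1, s2, s3, s4, s5, s6}  [seen]
Reachable DFA states: {s0}, {s0, s1, s2, s6}, {s0, s2, s3, s5, s6}, {s0, s1, s2, s3, s5, s6}, {s0, s1, s2, s3, s4, s5, s6}.
Accepting DFA states (contain an NFA accepting state): {s0}, {s0, s1, s2, s6}, {s0, s2, s3, s5, s6}, {s0, s1, s2, s3, s5, s6}, {s0, s1, s2, s3, s4, s5, s6}.

5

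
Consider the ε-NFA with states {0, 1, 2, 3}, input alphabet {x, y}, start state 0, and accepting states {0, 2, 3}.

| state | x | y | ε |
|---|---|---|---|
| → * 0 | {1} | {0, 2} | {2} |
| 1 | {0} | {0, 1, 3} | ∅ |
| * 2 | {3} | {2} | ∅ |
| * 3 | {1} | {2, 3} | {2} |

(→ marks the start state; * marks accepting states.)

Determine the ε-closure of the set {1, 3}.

{1, 2, 3}

Begin with {1, 3}.
3 →ε {2}; add 2.
ε-closure = {1, 2, 3}.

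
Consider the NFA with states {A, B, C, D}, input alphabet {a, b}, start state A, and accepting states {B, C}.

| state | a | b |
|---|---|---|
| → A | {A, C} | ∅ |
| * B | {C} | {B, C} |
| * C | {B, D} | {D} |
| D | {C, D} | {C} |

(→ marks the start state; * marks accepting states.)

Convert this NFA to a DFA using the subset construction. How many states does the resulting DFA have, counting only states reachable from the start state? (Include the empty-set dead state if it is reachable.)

10

Start state of the DFA: {A}.
{A} --a--> {A, C}  [new]
{A} --b--> ∅  [new]
{A, C} --a--> {A, B, C, D}  [new]
{A, C} --b--> {D}  [new]
∅ --a--> ∅  [seen]
∅ --b--> ∅  [seen]
{A, B, C, D} --a--> {A, B, C, D}  [seen]
{A, B, C, D} --b--> {B, C, D}  [new]
{D} --a--> {C, D}  [new]
{D} --b--> {C}  [new]
{B, C, D} --a--> {B, C, D}  [seen]
{B, C, D} --b--> {B, C, D}  [seen]
{C, D} --a--> {B, C, D}  [seen]
{C, D} --b--> {C, D}  [seen]
{C} --a--> {B, D}  [new]
{C} --b--> {D}  [seen]
{B, D} --a--> {C, D}  [seen]
{B, D} --b--> {B, C}  [new]
{B, C} --a--> {B, C, D}  [seen]
{B, C} --b--> {B, C, D}  [seen]
Reachable DFA states: {A}, {A, C}, ∅, {A, B, C, D}, {D}, {B, C, D}, {C, D}, {C}, {B, D}, {B, C}.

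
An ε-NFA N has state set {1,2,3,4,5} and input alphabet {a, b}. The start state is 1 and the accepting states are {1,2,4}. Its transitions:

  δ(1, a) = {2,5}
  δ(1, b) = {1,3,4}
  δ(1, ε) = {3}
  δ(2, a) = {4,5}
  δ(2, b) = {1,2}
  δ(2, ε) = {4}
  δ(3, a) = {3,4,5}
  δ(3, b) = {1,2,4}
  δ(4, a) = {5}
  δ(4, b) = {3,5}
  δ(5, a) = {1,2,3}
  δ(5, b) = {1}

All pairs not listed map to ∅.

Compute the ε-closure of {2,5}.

{2,4,5}

Begin with {2,5}.
2 →ε {4}; add 4.
ε-closure = {2,4,5}.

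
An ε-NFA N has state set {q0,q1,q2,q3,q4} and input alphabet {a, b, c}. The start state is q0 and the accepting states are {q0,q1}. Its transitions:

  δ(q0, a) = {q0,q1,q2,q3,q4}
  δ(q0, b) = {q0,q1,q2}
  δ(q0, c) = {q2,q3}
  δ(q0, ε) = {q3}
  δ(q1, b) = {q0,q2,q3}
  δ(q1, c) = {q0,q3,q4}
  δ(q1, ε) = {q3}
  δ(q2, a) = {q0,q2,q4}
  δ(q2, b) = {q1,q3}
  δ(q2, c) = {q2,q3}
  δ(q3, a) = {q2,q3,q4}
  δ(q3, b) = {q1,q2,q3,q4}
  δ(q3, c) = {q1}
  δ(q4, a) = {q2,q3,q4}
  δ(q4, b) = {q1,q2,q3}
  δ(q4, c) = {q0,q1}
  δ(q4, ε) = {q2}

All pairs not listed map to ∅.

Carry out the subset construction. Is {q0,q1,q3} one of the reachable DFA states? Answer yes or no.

no

Start state of the DFA: {q0,q3} (ε-closure of the NFA start).
{q0,q3} --a--> {q0,q1,q2,q3,q4}  [new]
{q0,q3} --b--> {q0,q1,q2,q3,q4}  [seen]
{q0,q3} --c--> {q1,q2,q3}  [new]
{q0,q1,q2,q3,q4} --a--> {q0,q1,q2,q3,q4}  [seen]
{q0,q1,q2,q3,q4} --b--> {q0,q1,q2,q3,q4}  [seen]
{q0,q1,q2,q3,q4} --c--> {q0,q1,q2,q3,q4}  [seen]
{q1,q2,q3} --a--> {q0,q2,q3,q4}  [new]
{q1,q2,q3} --b--> {q0,q1,q2,q3,q4}  [seen]
{q1,q2,q3} --c--> {q0,q1,q2,q3,q4}  [seen]
{q0,q2,q3,q4} --a--> {q0,q1,q2,q3,q4}  [seen]
{q0,q2,q3,q4} --b--> {q0,q1,q2,q3,q4}  [seen]
{q0,q2,q3,q4} --c--> {q0,q1,q2,q3}  [new]
{q0,q1,q2,q3} --a--> {q0,q1,q2,q3,q4}  [seen]
{q0,q1,q2,q3} --b--> {q0,q1,q2,q3,q4}  [seen]
{q0,q1,q2,q3} --c--> {q0,q1,q2,q3,q4}  [seen]
Reachable DFA states: {q0,q3}, {q0,q1,q2,q3,q4}, {q1,q2,q3}, {q0,q2,q3,q4}, {q0,q1,q2,q3}.
{q0,q1,q3} is not among them.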